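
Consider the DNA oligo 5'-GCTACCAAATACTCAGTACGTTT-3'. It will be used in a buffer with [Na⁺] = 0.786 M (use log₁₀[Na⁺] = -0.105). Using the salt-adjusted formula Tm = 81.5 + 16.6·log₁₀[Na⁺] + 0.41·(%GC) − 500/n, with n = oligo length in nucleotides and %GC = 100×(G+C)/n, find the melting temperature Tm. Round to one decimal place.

74.1°C

Length n = 23. Counting bases: T=7, C=6, A=7, G=3
G+C = 9, so %GC = 9/23 × 100 = 39.13%
Salt term: 16.6 × (-0.105) = -1.743
GC term: 0.41 × 39.13 = 16.043; length term: −500/23 = −21.739
Tm = 81.5 + (-1.743) + 16.043 − 21.739 = 74.061 → 74.1°C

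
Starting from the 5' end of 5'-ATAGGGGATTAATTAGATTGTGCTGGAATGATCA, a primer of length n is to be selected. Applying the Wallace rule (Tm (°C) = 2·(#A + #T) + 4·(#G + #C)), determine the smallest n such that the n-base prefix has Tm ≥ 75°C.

n = 28

First 27 bases: ATAGGGGATTAATTAGATTGTGCTGGA → Tm = 74°C (< 75°C)
First 28 bases: ATAGGGGATTAATTAGATTGTGCTGGAA → Tm = 76°C (≥ 75°C)
Each additional base adds 2°C (A/T) or 4°C (G/C), so Tm is non-decreasing in n; n = 28 is the first length to reach 75°C.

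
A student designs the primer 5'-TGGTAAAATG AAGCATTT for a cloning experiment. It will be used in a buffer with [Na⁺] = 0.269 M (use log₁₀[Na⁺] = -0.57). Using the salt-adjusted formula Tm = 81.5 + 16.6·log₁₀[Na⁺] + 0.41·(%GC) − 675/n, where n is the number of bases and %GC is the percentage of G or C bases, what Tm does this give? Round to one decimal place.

Length n = 18. Scanning the sequence gives G=4, C=1, A=7, T=6.
G+C = 5, so %GC = 5/18 × 100 = 27.778%
Salt term: 16.6 × (-0.57) = -9.462
GC term: 0.41 × 27.778 = 11.389; length term: −675/18 = −37.5
Tm = 81.5 + (-9.462) + 11.389 − 37.5 = 45.927 → 45.9°C

45.9°C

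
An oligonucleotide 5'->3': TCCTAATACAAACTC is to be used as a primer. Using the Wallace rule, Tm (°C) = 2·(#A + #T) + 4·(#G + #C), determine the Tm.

Scanning the sequence gives A=6, C=5, T=4, G=0.
AT pairs contribute 10, GC pairs contribute 5.
Tm = 2×10 + 4×5 = 40°C

40°C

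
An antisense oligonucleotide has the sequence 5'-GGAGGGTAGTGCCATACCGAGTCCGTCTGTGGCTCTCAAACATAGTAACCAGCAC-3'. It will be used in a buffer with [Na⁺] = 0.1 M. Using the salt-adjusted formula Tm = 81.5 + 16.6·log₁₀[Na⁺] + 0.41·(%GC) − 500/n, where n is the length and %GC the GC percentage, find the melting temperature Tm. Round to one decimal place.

Length n = 55. Base counts: C=15, A=14, T=11, G=15
G+C = 30, so %GC = 30/55 × 100 = 54.545%
Salt term: 16.6 × (-1) = -16.6
GC term: 0.41 × 54.545 = 22.363; length term: −500/55 = −9.091
Tm = 81.5 + (-16.6) + 22.363 − 9.091 = 78.172 → 78.2°C

78.2°C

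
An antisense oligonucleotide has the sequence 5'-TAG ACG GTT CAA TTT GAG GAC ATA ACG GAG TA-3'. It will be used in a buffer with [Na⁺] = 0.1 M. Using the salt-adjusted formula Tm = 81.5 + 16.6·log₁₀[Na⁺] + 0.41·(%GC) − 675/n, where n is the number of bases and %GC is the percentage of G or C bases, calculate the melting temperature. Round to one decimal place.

Length n = 32. Counting bases: A=11, C=4, T=8, G=9
G+C = 13, so %GC = 13/32 × 100 = 40.625%
Salt term: 16.6 × (-1) = -16.6
GC term: 0.41 × 40.625 = 16.656; length term: −675/32 = −21.094
Tm = 81.5 + (-16.6) + 16.656 − 21.094 = 60.462 → 60.5°C

60.5°C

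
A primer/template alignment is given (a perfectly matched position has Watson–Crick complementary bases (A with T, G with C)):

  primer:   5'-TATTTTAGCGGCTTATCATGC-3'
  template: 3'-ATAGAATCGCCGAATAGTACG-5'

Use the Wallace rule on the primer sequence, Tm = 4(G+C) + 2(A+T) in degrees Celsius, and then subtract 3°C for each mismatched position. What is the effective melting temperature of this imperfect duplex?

Primer base counts: A=4, T=9, G=4, C=4 → A+T=13, G+C=8
Perfect-match Tm = 2(13) + 4(8) = 26 + 32 = 58°C
Mismatches (positions where the bases are not complementary): 1 (at position 4)
Effective Tm = 58 − 1×3 = 58 − 3 = 55°C

55°C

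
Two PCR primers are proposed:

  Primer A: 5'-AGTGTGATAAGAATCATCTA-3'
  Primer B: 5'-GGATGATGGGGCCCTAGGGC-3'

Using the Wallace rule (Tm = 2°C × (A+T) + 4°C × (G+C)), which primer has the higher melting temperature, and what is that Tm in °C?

Primer A: A+T=14, G+C=6 → Tm = 2(14)+4(6) = 52°C
Primer B: A+T=6, G+C=14 → Tm = 2(6)+4(14) = 68°C
52°C vs 68°C → primer B is higher.

Primer B, 68°C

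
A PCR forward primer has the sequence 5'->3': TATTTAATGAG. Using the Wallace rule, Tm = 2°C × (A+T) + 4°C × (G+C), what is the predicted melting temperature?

26°C

Counting bases: T=5, G=2, A=4, C=0
A+T = 9, G+C = 2
Tm = 2×9 + 4×2 = 26°C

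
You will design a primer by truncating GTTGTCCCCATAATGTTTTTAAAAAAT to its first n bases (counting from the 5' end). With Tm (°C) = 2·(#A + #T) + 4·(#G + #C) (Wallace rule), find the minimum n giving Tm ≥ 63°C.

First 24 bases: GTTGTCCCCATAATGTTTTTAAAA → Tm = 62°C (< 63°C)
First 25 bases: GTTGTCCCCATAATGTTTTTAAAAA → Tm = 64°C (≥ 63°C)
Each additional base adds 2°C (A/T) or 4°C (G/C), so Tm is non-decreasing in n; n = 25 is the first length to reach 63°C.

n = 25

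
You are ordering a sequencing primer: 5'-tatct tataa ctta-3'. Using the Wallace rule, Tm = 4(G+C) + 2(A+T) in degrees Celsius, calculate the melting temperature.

32°C

Counting bases: T=7, A=5, G=0, C=2
A+T = 12, G+C = 2
Tm = 4·2 + 2·12 = 8 + 24 = 32°C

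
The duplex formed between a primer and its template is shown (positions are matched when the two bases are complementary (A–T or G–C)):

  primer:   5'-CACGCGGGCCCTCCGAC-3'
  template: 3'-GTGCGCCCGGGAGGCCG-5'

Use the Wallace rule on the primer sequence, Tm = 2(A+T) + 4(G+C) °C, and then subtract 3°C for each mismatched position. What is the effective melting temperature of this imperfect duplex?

59°C

Primer base counts: A=2, T=1, G=5, C=9 → A+T=3, G+C=14
Perfect-match Tm = 2(3) + 4(14) = 6 + 56 = 62°C
Mismatches (positions where the bases are not complementary): 1 (at position 16)
Effective Tm = 62 − 1×3 = 62 − 3 = 59°C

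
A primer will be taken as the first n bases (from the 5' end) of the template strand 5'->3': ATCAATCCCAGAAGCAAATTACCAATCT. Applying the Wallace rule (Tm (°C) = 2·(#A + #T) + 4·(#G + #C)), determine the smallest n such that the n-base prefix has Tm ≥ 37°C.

n = 14

First 13 bases: ATCAATCCCAGAA → Tm = 36°C (< 37°C)
First 14 bases: ATCAATCCCAGAAG → Tm = 40°C (≥ 37°C)
Each additional base adds 2°C (A/T) or 4°C (G/C), so Tm is non-decreasing in n; n = 14 is the first length to reach 37°C.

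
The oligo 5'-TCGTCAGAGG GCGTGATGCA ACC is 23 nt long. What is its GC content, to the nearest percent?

Scanning the sequence gives A=5, G=8, C=6, T=4.
G+C = 8 + 6 = 14 out of 23 bases
%GC = 14/23 × 100 = 60.87% ≈ 61%

61%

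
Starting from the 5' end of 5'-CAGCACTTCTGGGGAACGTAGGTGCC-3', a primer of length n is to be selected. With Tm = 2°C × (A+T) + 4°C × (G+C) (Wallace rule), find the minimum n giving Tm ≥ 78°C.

First 24 bases: CAGCACTTCTGGGGAACGTAGGTG → Tm = 76°C (< 78°C)
First 25 bases: CAGCACTTCTGGGGAACGTAGGTGC → Tm = 80°C (≥ 78°C)
Since every base adds ≥2°C, Tm only increases with n, so the threshold is first crossed at n = 25.

n = 25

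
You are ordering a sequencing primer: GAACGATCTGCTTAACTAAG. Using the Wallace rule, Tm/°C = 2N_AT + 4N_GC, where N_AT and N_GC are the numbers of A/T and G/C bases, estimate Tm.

56°C

Scanning the sequence gives T=5, C=4, G=4, A=7.
So N_AT = 12 and N_GC = 8.
Tm = 4·8 + 2·12 = 32 + 24 = 56°C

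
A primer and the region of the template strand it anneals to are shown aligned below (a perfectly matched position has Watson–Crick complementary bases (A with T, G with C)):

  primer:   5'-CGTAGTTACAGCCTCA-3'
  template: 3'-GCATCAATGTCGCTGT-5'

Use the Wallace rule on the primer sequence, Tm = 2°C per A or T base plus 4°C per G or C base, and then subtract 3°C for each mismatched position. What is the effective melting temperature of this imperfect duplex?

42°C

Primer base counts: A=4, T=4, G=3, C=5 → A+T=8, G+C=8
Perfect-match Tm = 2(8) + 4(8) = 16 + 32 = 48°C
Mismatches (positions where the bases are not complementary): 2 (at positions 13, 14)
Effective Tm = 48 − 2×3 = 48 − 6 = 42°C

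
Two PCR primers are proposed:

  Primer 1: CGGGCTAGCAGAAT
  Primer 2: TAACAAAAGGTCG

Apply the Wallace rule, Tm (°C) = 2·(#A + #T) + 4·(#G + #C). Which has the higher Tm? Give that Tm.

Primer 1, 44°C

Primer 1: A+T=6, G+C=8 → Tm = 2(6)+4(8) = 44°C
Primer 2: A+T=8, G+C=5 → Tm = 2(8)+4(5) = 36°C
44°C vs 36°C → primer 1 is higher.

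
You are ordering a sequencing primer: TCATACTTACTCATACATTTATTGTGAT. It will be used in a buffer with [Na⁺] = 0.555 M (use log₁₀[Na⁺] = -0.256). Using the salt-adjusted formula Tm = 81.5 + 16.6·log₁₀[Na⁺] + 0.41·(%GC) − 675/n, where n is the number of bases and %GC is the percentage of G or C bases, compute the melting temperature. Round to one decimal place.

63.4°C

Length n = 28. G=2, T=13, C=5, A=8
G+C = 7, so %GC = 7/28 × 100 = 25%
Salt term: 16.6 × (-0.256) = -4.25
GC term: 0.41 × 25 = 10.25; length term: −675/28 = −24.107
Tm = 81.5 + (-4.25) + 10.25 − 24.107 = 63.393 → 63.4°C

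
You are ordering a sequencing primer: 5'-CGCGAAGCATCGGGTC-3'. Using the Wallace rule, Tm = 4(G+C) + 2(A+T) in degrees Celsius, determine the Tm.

54°C

C=5, T=2, A=3, G=6
AT pairs contribute 5, GC pairs contribute 11.
Tm = 2×5 + 4×11 = 54°C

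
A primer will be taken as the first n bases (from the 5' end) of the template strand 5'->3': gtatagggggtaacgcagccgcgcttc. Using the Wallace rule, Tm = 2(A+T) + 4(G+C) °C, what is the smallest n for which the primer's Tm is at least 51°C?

First 16 bases: GTATAGGGGGTAACGC → Tm = 50°C (< 51°C)
First 17 bases: GTATAGGGGGTAACGCA → Tm = 52°C (≥ 51°C)
Since every base adds ≥2°C, Tm only increases with n, so the threshold is first crossed at n = 17.

n = 17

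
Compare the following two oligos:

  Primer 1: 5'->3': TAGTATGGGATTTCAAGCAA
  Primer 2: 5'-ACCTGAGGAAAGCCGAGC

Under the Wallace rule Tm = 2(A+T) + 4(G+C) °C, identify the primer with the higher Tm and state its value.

Primer 2, 58°C

Primer 1: A+T=13, G+C=7 → Tm = 2(13)+4(7) = 54°C
Primer 2: A+T=7, G+C=11 → Tm = 2(7)+4(11) = 58°C
54°C vs 58°C → primer 2 is higher.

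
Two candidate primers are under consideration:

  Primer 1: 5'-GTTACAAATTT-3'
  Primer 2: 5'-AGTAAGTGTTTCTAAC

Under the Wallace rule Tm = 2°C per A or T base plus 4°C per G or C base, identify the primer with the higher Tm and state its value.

Primer 2, 42°C

Primer 1: A+T=9, G+C=2 → Tm = 2(9)+4(2) = 26°C
Primer 2: A+T=11, G+C=5 → Tm = 2(11)+4(5) = 42°C
26°C vs 42°C → primer 2 is higher.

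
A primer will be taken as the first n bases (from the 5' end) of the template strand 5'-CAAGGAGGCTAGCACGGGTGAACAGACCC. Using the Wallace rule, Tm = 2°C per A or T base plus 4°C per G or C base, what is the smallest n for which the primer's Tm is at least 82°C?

n = 26

First 25 bases: CAAGGAGGCTAGCACGGGTGAACAG → Tm = 80°C (< 82°C)
First 26 bases: CAAGGAGGCTAGCACGGGTGAACAGA → Tm = 82°C (≥ 82°C)
Each additional base adds 2°C (A/T) or 4°C (G/C), so Tm is non-decreasing in n; n = 26 is the first length to reach 82°C.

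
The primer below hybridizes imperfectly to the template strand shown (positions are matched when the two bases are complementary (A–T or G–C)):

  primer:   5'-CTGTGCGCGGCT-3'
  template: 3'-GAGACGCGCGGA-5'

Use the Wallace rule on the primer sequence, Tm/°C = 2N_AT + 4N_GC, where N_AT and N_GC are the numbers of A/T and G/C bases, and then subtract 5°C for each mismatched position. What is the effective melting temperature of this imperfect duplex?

32°C

Primer base counts: A=0, T=3, G=5, C=4 → A+T=3, G+C=9
Perfect-match Tm = 2(3) + 4(9) = 6 + 36 = 42°C
Mismatches (positions where the bases are not complementary): 2 (at positions 3, 10)
Effective Tm = 42 − 2×5 = 42 − 10 = 32°C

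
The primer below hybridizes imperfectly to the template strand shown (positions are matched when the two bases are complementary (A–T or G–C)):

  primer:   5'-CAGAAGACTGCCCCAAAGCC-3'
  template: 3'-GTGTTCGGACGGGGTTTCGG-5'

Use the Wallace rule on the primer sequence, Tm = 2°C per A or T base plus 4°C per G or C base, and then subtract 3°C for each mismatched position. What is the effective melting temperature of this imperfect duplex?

58°C

Primer base counts: A=7, T=1, G=4, C=8 → A+T=8, G+C=12
Perfect-match Tm = 2(8) + 4(12) = 16 + 48 = 64°C
Mismatches (positions where the bases are not complementary): 2 (at positions 3, 7)
Effective Tm = 64 − 2×3 = 64 − 6 = 58°C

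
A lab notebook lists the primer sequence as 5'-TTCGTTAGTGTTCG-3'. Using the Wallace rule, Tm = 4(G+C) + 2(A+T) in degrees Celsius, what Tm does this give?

Scanning the sequence gives G=4, T=7, A=1, C=2.
AT pairs contribute 8, GC pairs contribute 6.
Tm = 2(8) + 4(6) = 16 + 24 = 40°C

40°C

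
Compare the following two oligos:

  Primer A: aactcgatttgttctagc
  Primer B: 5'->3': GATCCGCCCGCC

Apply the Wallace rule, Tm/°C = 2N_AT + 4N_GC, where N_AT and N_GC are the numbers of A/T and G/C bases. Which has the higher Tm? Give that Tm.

Primer A: A+T=11, G+C=7 → Tm = 2(11)+4(7) = 50°C
Primer B: A+T=2, G+C=10 → Tm = 2(2)+4(10) = 44°C
50°C vs 44°C → primer A is higher.

Primer A, 50°C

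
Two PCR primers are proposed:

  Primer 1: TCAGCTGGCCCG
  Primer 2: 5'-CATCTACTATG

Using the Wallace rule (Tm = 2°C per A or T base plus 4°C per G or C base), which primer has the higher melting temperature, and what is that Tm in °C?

Primer 1, 42°C

Primer 1: A+T=3, G+C=9 → Tm = 2(3)+4(9) = 42°C
Primer 2: A+T=7, G+C=4 → Tm = 2(7)+4(4) = 30°C
42°C vs 30°C → primer 1 is higher.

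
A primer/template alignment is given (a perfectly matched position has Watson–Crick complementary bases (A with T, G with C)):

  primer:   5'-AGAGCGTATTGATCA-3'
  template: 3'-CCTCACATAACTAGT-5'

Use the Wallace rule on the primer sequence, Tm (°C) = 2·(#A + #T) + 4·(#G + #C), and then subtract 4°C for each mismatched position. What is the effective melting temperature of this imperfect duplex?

Primer base counts: A=5, T=4, G=4, C=2 → A+T=9, G+C=6
Perfect-match Tm = 2(9) + 4(6) = 18 + 24 = 42°C
Mismatches (positions where the bases are not complementary): 2 (at positions 1, 5)
Effective Tm = 42 − 2×4 = 42 − 8 = 34°C

34°C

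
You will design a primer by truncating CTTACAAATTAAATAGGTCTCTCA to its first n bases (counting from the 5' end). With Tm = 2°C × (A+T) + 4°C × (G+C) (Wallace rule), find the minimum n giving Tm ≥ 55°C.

n = 22

First 21 bases: CTTACAAATTAAATAGGTCTC → Tm = 54°C (< 55°C)
First 22 bases: CTTACAAATTAAATAGGTCTCT → Tm = 56°C (≥ 55°C)
Each additional base adds 2°C (A/T) or 4°C (G/C), so Tm is non-decreasing in n; n = 22 is the first length to reach 55°C.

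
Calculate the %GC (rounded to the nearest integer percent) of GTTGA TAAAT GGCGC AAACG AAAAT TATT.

31%

Base counts: A=12, T=8, G=6, C=3
G+C = 6 + 3 = 9 out of 29 bases
%GC = 9/29 × 100 = 31.03% ≈ 31%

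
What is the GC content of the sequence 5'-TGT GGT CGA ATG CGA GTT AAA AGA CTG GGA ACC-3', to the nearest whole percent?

Base counts: A=10, G=11, T=7, C=5
G+C = 11 + 5 = 16 out of 33 bases
%GC = 16/33 × 100 = 48.48% ≈ 48%

48%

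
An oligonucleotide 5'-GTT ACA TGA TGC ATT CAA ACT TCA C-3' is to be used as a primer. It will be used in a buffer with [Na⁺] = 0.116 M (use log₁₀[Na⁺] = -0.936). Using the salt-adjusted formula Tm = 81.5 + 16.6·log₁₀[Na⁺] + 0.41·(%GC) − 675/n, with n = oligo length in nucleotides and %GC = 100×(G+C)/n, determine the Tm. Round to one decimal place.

Length n = 25. Base counts: C=6, T=8, A=8, G=3
G+C = 9, so %GC = 9/25 × 100 = 36%
Salt term: 16.6 × (-0.936) = -15.538
GC term: 0.41 × 36 = 14.76; length term: −675/25 = −27
Tm = 81.5 + (-15.538) + 14.76 − 27 = 53.722 → 53.7°C

53.7°C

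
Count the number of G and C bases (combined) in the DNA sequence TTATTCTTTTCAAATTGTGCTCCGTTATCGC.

G=4, C=7, T=15, A=5
Total G or C: 4 + 7 = 11

11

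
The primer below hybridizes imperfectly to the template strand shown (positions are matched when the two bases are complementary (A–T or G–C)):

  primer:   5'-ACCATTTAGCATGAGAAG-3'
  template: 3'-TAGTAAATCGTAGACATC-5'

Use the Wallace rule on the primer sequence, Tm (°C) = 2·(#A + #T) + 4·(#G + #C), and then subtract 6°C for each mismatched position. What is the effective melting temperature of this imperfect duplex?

26°C

Primer base counts: A=7, T=4, G=4, C=3 → A+T=11, G+C=7
Perfect-match Tm = 2(11) + 4(7) = 22 + 28 = 50°C
Mismatches (positions where the bases are not complementary): 4 (at positions 2, 13, 14, 16)
Effective Tm = 50 − 4×6 = 50 − 24 = 26°C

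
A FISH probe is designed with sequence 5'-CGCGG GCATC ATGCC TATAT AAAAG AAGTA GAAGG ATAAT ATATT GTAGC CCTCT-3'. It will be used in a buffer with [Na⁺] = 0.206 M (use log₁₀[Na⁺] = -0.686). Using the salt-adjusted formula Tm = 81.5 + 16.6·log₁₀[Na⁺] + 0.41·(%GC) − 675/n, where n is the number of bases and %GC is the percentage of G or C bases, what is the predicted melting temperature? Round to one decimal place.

Length n = 55. T=14, A=19, C=10, G=12
G+C = 22, so %GC = 22/55 × 100 = 40%
Salt term: 16.6 × (-0.686) = -11.388
GC term: 0.41 × 40 = 16.4; length term: −675/55 = −12.273
Tm = 81.5 + (-11.388) + 16.4 − 12.273 = 74.239 → 74.2°C

74.2°C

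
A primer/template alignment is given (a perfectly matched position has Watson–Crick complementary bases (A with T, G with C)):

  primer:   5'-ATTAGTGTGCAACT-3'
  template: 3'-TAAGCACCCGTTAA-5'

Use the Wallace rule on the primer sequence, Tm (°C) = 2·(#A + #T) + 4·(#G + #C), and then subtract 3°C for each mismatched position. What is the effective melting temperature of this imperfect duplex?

Primer base counts: A=4, T=5, G=3, C=2 → A+T=9, G+C=5
Perfect-match Tm = 2(9) + 4(5) = 18 + 20 = 38°C
Mismatches (positions where the bases are not complementary): 3 (at positions 4, 8, 13)
Effective Tm = 38 − 3×3 = 38 − 9 = 29°C

29°C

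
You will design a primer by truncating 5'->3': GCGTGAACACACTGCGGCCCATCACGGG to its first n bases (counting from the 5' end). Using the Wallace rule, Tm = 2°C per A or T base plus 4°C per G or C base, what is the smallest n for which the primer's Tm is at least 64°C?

n = 19

First 18 bases: GCGTGAACACACTGCGGC → Tm = 60°C (< 64°C)
First 19 bases: GCGTGAACACACTGCGGCC → Tm = 64°C (≥ 64°C)
Since every base adds ≥2°C, Tm only increases with n, so the threshold is first crossed at n = 19.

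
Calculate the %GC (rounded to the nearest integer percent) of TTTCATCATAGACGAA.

G=2, A=6, C=3, T=5
G+C = 2 + 3 = 5 out of 16 bases
%GC = 5/16 × 100 = 31.25% ≈ 31%

31%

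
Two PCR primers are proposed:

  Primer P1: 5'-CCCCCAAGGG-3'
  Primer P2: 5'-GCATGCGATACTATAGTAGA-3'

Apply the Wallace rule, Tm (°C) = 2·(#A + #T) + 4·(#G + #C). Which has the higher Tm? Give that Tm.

Primer P1: A+T=2, G+C=8 → Tm = 2(2)+4(8) = 36°C
Primer P2: A+T=12, G+C=8 → Tm = 2(12)+4(8) = 56°C
36°C vs 56°C → primer P2 is higher.

Primer P2, 56°C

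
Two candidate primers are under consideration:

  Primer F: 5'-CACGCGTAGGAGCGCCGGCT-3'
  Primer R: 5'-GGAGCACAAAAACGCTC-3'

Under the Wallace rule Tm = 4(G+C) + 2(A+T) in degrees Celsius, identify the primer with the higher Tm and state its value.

Primer F: A+T=5, G+C=15 → Tm = 2(5)+4(15) = 70°C
Primer R: A+T=8, G+C=9 → Tm = 2(8)+4(9) = 52°C
70°C vs 52°C → primer F is higher.

Primer F, 70°C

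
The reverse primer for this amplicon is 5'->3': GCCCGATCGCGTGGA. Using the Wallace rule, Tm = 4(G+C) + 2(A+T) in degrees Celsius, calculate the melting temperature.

52°C

Base counts: C=5, G=6, T=2, A=2
So N_AT = 4 and N_GC = 11.
Tm = 2×4 + 4×11 = 52°C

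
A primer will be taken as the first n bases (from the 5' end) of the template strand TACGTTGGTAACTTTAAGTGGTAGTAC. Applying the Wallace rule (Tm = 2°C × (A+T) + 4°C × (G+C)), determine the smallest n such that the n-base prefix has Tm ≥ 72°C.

n = 27

First 26 bases: TACGTTGGTAACTTTAAGTGGTAGTA → Tm = 70°C (< 72°C)
First 27 bases: TACGTTGGTAACTTTAAGTGGTAGTAC → Tm = 74°C (≥ 72°C)
Each additional base adds 2°C (A/T) or 4°C (G/C), so Tm is non-decreasing in n; n = 27 is the first length to reach 72°C.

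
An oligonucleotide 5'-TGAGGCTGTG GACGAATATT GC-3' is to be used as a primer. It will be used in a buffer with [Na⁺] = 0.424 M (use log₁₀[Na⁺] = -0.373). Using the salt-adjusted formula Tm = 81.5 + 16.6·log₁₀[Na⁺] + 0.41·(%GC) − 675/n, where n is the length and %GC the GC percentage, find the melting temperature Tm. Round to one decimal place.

65.1°C

Length n = 22. Counting bases: G=8, T=6, A=5, C=3
G+C = 11, so %GC = 11/22 × 100 = 50%
Salt term: 16.6 × (-0.373) = -6.192
GC term: 0.41 × 50 = 20.5; length term: −675/22 = −30.682
Tm = 81.5 + (-6.192) + 20.5 − 30.682 = 65.126 → 65.1°C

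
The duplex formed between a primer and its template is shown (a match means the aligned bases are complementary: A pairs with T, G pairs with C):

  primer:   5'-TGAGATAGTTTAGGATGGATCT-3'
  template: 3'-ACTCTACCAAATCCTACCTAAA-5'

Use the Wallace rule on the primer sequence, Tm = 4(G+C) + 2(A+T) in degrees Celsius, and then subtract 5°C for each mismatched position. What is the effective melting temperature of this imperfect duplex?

50°C

Primer base counts: A=6, T=8, G=7, C=1 → A+T=14, G+C=8
Perfect-match Tm = 2(14) + 4(8) = 28 + 32 = 60°C
Mismatches (positions where the bases are not complementary): 2 (at positions 7, 21)
Effective Tm = 60 − 2×5 = 60 − 10 = 50°C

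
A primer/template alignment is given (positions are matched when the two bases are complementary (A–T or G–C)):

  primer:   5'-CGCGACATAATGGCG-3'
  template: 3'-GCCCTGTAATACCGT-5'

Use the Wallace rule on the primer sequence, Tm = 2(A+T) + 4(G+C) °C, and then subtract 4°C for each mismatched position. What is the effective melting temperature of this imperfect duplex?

Primer base counts: A=4, T=2, G=5, C=4 → A+T=6, G+C=9
Perfect-match Tm = 2(6) + 4(9) = 12 + 36 = 48°C
Mismatches (positions where the bases are not complementary): 3 (at positions 3, 9, 15)
Effective Tm = 48 − 3×4 = 48 − 12 = 36°C

36°C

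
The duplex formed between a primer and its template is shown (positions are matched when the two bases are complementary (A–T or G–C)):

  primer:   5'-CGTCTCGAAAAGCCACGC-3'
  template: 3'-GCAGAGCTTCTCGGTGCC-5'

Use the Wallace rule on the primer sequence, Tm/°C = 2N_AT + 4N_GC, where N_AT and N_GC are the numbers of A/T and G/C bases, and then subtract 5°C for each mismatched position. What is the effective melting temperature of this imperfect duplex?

48°C

Primer base counts: A=5, T=2, G=4, C=7 → A+T=7, G+C=11
Perfect-match Tm = 2(7) + 4(11) = 14 + 44 = 58°C
Mismatches (positions where the bases are not complementary): 2 (at positions 10, 18)
Effective Tm = 58 − 2×5 = 58 − 10 = 48°C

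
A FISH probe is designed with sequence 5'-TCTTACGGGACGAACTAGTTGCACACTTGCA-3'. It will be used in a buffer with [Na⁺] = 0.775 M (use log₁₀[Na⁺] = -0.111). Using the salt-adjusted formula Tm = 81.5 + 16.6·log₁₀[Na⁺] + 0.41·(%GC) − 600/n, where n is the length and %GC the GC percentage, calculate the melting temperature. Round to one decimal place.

Length n = 31. Base counts: A=8, G=7, C=8, T=8
G+C = 15, so %GC = 15/31 × 100 = 48.387%
Salt term: 16.6 × (-0.111) = -1.843
GC term: 0.41 × 48.387 = 19.839; length term: −600/31 = −19.355
Tm = 81.5 + (-1.843) + 19.839 − 19.355 = 80.141 → 80.1°C

80.1°C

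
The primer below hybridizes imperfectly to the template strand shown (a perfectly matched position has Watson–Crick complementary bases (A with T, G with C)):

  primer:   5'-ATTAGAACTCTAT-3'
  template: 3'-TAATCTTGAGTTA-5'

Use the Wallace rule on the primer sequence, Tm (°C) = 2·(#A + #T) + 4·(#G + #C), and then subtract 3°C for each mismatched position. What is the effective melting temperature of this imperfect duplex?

29°C

Primer base counts: A=5, T=5, G=1, C=2 → A+T=10, G+C=3
Perfect-match Tm = 2(10) + 4(3) = 20 + 12 = 32°C
Mismatches (positions where the bases are not complementary): 1 (at position 11)
Effective Tm = 32 − 1×3 = 32 − 3 = 29°C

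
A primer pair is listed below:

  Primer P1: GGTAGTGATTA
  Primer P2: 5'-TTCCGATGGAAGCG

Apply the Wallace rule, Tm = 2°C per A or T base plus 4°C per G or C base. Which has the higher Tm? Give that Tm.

Primer P1: A+T=7, G+C=4 → Tm = 2(7)+4(4) = 30°C
Primer P2: A+T=6, G+C=8 → Tm = 2(6)+4(8) = 44°C
30°C vs 44°C → primer P2 is higher.

Primer P2, 44°C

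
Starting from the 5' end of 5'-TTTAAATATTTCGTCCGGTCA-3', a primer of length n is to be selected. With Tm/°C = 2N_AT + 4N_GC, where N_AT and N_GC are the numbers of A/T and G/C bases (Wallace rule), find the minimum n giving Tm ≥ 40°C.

n = 16

First 15 bases: TTTAAATATTTCGTC → Tm = 36°C (< 40°C)
First 16 bases: TTTAAATATTTCGTCC → Tm = 40°C (≥ 40°C)
Since every base adds ≥2°C, Tm only increases with n, so the threshold is first crossed at n = 16.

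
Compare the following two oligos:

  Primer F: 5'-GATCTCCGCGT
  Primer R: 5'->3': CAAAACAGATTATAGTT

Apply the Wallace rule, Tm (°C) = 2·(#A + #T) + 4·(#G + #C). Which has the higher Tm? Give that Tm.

Primer R, 42°C

Primer F: A+T=4, G+C=7 → Tm = 2(4)+4(7) = 36°C
Primer R: A+T=13, G+C=4 → Tm = 2(13)+4(4) = 42°C
36°C vs 42°C → primer R is higher.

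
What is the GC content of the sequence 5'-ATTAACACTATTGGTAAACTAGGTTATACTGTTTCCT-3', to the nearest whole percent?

30%

Base counts: T=15, G=5, A=11, C=6
G+C = 5 + 6 = 11 out of 37 bases
%GC = 11/37 × 100 = 29.73% ≈ 30%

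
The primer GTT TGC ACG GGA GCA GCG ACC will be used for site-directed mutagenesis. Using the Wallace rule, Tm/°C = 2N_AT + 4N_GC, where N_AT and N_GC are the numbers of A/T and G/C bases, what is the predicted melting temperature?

70°C

Base counts: C=6, G=8, T=3, A=4
AT pairs contribute 7, GC pairs contribute 14.
Tm = 4·14 + 2·7 = 56 + 14 = 70°C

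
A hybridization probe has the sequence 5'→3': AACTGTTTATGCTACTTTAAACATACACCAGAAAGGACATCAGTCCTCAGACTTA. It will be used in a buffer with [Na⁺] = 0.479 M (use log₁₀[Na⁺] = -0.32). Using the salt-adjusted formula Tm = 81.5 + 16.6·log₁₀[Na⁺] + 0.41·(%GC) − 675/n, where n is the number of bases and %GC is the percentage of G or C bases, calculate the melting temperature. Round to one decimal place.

78.8°C

Length n = 55. C=13, G=7, T=15, A=20
G+C = 20, so %GC = 20/55 × 100 = 36.364%
Salt term: 16.6 × (-0.32) = -5.312
GC term: 0.41 × 36.364 = 14.909; length term: −675/55 = −12.273
Tm = 81.5 + (-5.312) + 14.909 − 12.273 = 78.824 → 78.8°C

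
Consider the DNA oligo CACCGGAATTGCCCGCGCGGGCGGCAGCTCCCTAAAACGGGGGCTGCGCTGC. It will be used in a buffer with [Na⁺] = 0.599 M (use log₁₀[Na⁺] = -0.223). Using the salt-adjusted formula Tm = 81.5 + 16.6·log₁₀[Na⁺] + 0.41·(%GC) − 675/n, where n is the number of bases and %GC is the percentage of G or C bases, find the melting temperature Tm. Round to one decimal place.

94.8°C

Length n = 52. C=19, A=8, G=19, T=6
G+C = 38, so %GC = 38/52 × 100 = 73.077%
Salt term: 16.6 × (-0.223) = -3.702
GC term: 0.41 × 73.077 = 29.962; length term: −675/52 = −12.981
Tm = 81.5 + (-3.702) + 29.962 − 12.981 = 94.779 → 94.8°C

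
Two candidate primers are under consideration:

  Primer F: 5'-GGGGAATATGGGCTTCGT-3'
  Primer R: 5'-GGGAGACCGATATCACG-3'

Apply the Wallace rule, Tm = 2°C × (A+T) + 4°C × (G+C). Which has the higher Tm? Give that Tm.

Primer F: A+T=8, G+C=10 → Tm = 2(8)+4(10) = 56°C
Primer R: A+T=7, G+C=10 → Tm = 2(7)+4(10) = 54°C
56°C vs 54°C → primer F is higher.

Primer F, 56°C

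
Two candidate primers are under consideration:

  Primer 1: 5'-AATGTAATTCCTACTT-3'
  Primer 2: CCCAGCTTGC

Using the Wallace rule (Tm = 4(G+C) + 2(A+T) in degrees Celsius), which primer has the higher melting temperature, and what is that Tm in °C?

Primer 1, 40°C

Primer 1: A+T=12, G+C=4 → Tm = 2(12)+4(4) = 40°C
Primer 2: A+T=3, G+C=7 → Tm = 2(3)+4(7) = 34°C
40°C vs 34°C → primer 1 is higher.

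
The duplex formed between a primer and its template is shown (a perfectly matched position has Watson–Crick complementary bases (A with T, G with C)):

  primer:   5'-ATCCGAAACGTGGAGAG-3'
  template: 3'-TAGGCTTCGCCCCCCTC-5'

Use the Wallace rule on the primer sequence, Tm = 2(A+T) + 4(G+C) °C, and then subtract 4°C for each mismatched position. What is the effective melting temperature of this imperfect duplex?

40°C

Primer base counts: A=6, T=2, G=6, C=3 → A+T=8, G+C=9
Perfect-match Tm = 2(8) + 4(9) = 16 + 36 = 52°C
Mismatches (positions where the bases are not complementary): 3 (at positions 8, 11, 14)
Effective Tm = 52 − 3×4 = 52 − 12 = 40°C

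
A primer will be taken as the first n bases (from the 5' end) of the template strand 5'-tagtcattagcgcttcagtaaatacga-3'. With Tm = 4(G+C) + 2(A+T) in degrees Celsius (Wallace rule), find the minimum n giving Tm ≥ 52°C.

n = 18

First 17 bases: TAGTCATTAGCGCTTCA → Tm = 48°C (< 52°C)
First 18 bases: TAGTCATTAGCGCTTCAG → Tm = 52°C (≥ 52°C)
Each additional base adds 2°C (A/T) or 4°C (G/C), so Tm is non-decreasing in n; n = 18 is the first length to reach 52°C.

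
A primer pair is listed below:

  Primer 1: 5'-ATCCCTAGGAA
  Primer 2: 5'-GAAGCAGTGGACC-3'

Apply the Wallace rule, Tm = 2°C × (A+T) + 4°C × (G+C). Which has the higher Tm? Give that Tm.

Primer 2, 42°C

Primer 1: A+T=6, G+C=5 → Tm = 2(6)+4(5) = 32°C
Primer 2: A+T=5, G+C=8 → Tm = 2(5)+4(8) = 42°C
32°C vs 42°C → primer 2 is higher.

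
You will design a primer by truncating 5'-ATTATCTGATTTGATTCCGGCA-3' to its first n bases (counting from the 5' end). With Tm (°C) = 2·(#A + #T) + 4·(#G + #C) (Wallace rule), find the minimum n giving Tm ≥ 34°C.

n = 14

First 13 bases: ATTATCTGATTTG → Tm = 32°C (< 34°C)
First 14 bases: ATTATCTGATTTGA → Tm = 34°C (≥ 34°C)
Since every base adds ≥2°C, Tm only increases with n, so the threshold is first crossed at n = 14.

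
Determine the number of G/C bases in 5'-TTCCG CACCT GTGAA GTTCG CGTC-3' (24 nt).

Base counts: T=7, C=8, G=6, A=3
G+C = 6 + 8 = 14

14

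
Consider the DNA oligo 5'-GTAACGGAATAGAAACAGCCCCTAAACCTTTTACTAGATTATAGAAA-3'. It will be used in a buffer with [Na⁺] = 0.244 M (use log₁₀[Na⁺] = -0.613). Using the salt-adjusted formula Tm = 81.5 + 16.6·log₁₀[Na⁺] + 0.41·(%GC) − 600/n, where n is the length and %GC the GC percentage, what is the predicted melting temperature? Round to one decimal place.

72.5°C

Length n = 47. Counting bases: C=9, A=20, T=11, G=7
G+C = 16, so %GC = 16/47 × 100 = 34.043%
Salt term: 16.6 × (-0.613) = -10.176
GC term: 0.41 × 34.043 = 13.958; length term: −600/47 = −12.766
Tm = 81.5 + (-10.176) + 13.958 − 12.766 = 72.516 → 72.5°C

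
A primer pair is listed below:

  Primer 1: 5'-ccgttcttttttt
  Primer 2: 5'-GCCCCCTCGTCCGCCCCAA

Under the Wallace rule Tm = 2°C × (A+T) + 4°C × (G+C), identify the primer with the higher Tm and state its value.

Primer 1: A+T=9, G+C=4 → Tm = 2(9)+4(4) = 34°C
Primer 2: A+T=4, G+C=15 → Tm = 2(4)+4(15) = 68°C
34°C vs 68°C → primer 2 is higher.

Primer 2, 68°C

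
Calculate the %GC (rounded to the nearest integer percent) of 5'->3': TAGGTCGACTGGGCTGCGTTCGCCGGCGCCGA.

72%

Counting bases: G=13, T=6, C=10, A=3
G+C = 13 + 10 = 23 out of 32 bases
%GC = 23/32 × 100 = 71.88% ≈ 72%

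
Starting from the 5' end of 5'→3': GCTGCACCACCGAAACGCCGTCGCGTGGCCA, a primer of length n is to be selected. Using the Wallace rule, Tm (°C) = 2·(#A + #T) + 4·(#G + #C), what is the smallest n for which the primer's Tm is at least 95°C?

First 27 bases: GCTGCACCACCGAAACGCCGTCGCGTG → Tm = 92°C (< 95°C)
First 28 bases: GCTGCACCACCGAAACGCCGTCGCGTGG → Tm = 96°C (≥ 95°C)
Each additional base adds 2°C (A/T) or 4°C (G/C), so Tm is non-decreasing in n; n = 28 is the first length to reach 95°C.

n = 28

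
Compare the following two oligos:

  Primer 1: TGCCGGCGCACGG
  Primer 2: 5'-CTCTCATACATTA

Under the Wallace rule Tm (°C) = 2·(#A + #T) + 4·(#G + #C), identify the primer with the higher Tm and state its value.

Primer 1, 48°C

Primer 1: A+T=2, G+C=11 → Tm = 2(2)+4(11) = 48°C
Primer 2: A+T=9, G+C=4 → Tm = 2(9)+4(4) = 34°C
48°C vs 34°C → primer 1 is higher.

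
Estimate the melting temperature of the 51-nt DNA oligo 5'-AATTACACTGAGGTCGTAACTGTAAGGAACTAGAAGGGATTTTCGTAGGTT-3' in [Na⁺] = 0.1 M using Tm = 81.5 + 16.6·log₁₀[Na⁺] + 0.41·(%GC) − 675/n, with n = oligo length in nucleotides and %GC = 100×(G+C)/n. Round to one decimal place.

67.7°C

Length n = 51. Counting bases: G=14, T=15, C=6, A=16
G+C = 20, so %GC = 20/51 × 100 = 39.216%
Salt term: 16.6 × (-1) = -16.6
GC term: 0.41 × 39.216 = 16.079; length term: −675/51 = −13.235
Tm = 81.5 + (-16.6) + 16.079 − 13.235 = 67.744 → 67.7°C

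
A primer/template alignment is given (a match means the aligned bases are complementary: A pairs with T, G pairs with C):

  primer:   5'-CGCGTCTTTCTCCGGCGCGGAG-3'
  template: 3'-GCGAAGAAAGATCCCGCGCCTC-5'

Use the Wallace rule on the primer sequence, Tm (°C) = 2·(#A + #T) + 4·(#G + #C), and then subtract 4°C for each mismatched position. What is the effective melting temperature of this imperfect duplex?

64°C

Primer base counts: A=1, T=5, G=8, C=8 → A+T=6, G+C=16
Perfect-match Tm = 2(6) + 4(16) = 12 + 64 = 76°C
Mismatches (positions where the bases are not complementary): 3 (at positions 4, 12, 13)
Effective Tm = 76 − 3×4 = 76 − 12 = 64°C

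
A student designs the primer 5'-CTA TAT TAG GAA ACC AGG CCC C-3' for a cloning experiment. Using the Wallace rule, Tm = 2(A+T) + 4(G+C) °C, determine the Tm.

66°C

T=4, C=7, A=7, G=4
A+T = 11, G+C = 11
Tm = 2×11 + 4×11 = 66°C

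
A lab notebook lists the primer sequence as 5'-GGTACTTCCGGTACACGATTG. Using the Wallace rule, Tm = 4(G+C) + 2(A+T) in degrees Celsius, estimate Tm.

Counting bases: G=6, T=6, C=5, A=4
AT pairs contribute 10, GC pairs contribute 11.
Tm = 4·11 + 2·10 = 44 + 20 = 64°C

64°C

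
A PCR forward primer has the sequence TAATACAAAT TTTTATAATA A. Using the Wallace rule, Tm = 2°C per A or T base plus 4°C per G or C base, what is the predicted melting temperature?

Scanning the sequence gives C=1, A=11, T=9, G=0.
So N_AT = 20 and N_GC = 1.
Tm = 2×20 + 4×1 = 44°C

44°C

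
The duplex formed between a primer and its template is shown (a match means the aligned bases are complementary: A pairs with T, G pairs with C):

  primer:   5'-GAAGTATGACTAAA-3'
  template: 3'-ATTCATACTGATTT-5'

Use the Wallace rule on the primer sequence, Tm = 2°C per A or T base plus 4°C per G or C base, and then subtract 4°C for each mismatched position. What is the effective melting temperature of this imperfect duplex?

32°C

Primer base counts: A=7, T=3, G=3, C=1 → A+T=10, G+C=4
Perfect-match Tm = 2(10) + 4(4) = 20 + 16 = 36°C
Mismatches (positions where the bases are not complementary): 1 (at position 1)
Effective Tm = 36 − 1×4 = 36 − 4 = 32°C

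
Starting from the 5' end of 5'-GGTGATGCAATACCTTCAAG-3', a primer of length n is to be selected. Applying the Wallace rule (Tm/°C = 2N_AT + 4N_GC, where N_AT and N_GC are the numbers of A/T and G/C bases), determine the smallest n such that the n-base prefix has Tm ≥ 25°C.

n = 8

First 7 bases: GGTGATG → Tm = 22°C (< 25°C)
First 8 bases: GGTGATGC → Tm = 26°C (≥ 25°C)
Since every base adds ≥2°C, Tm only increases with n, so the threshold is first crossed at n = 8.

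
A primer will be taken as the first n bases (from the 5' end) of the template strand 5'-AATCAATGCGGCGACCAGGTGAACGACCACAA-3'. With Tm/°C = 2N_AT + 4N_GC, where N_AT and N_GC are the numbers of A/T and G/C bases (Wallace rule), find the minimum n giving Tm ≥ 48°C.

n = 16

First 15 bases: AATCAATGCGGCGAC → Tm = 46°C (< 48°C)
First 16 bases: AATCAATGCGGCGACC → Tm = 50°C (≥ 48°C)
Each additional base adds 2°C (A/T) or 4°C (G/C), so Tm is non-decreasing in n; n = 16 is the first length to reach 48°C.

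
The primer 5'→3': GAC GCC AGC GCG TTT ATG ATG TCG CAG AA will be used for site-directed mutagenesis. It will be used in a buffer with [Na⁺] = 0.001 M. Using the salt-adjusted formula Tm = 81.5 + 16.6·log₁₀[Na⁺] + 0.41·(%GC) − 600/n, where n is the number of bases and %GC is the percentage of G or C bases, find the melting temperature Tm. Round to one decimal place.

Length n = 29. A=7, C=7, T=6, G=9
G+C = 16, so %GC = 16/29 × 100 = 55.172%
Salt term: 16.6 × (-3) = -49.8
GC term: 0.41 × 55.172 = 22.621; length term: −600/29 = −20.69
Tm = 81.5 + (-49.8) + 22.621 − 20.69 = 33.631 → 33.6°C

33.6°C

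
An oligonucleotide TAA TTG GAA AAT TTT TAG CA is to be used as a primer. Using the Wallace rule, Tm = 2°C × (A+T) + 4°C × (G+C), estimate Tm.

Scanning the sequence gives G=3, T=8, A=8, C=1.
So N_AT = 16 and N_GC = 4.
Tm = 2(16) + 4(4) = 32 + 16 = 48°C

48°C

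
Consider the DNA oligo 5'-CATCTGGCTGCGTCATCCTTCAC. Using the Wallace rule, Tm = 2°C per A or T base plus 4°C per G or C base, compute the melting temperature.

72°C

Scanning the sequence gives A=3, C=9, G=4, T=7.
So N_AT = 10 and N_GC = 13.
Tm = 2(10) + 4(13) = 20 + 52 = 72°C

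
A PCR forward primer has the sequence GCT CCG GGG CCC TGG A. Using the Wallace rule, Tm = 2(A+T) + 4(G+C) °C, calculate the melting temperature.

58°C

Counting bases: G=7, A=1, C=6, T=2
So N_AT = 3 and N_GC = 13.
Tm = 2×3 + 4×13 = 58°C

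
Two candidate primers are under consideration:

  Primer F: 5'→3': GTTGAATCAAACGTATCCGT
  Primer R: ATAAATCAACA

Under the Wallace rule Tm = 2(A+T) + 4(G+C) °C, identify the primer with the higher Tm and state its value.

Primer F, 56°C

Primer F: A+T=12, G+C=8 → Tm = 2(12)+4(8) = 56°C
Primer R: A+T=9, G+C=2 → Tm = 2(9)+4(2) = 26°C
56°C vs 26°C → primer F is higher.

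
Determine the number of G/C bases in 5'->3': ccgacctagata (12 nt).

Counting bases: C=4, A=4, G=2, T=2
Total G or C: 2 + 4 = 6

6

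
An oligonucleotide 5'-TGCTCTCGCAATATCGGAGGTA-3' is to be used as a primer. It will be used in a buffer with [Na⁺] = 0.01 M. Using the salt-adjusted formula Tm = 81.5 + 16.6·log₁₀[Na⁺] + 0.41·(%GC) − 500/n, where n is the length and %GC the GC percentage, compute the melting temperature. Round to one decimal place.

Length n = 22. Scanning the sequence gives T=6, C=5, A=5, G=6.
G+C = 11, so %GC = 11/22 × 100 = 50%
Salt term: 16.6 × (-2) = -33.2
GC term: 0.41 × 50 = 20.5; length term: −500/22 = −22.727
Tm = 81.5 + (-33.2) + 20.5 − 22.727 = 46.073 → 46.1°C

46.1°C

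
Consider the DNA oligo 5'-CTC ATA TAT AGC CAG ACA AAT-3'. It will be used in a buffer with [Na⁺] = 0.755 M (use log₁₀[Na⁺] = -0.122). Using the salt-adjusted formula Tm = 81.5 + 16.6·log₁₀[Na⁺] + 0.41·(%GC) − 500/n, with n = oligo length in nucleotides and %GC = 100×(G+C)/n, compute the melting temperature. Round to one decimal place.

Length n = 21. Scanning the sequence gives T=5, G=2, A=9, C=5.
G+C = 7, so %GC = 7/21 × 100 = 33.333%
Salt term: 16.6 × (-0.122) = -2.025
GC term: 0.41 × 33.333 = 13.667; length term: −500/21 = −23.81
Tm = 81.5 + (-2.025) + 13.667 − 23.81 = 69.332 → 69.3°C

69.3°C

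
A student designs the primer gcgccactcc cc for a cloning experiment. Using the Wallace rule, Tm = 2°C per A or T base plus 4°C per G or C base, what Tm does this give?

44°C

C=8, G=2, T=1, A=1
A+T = 2, G+C = 10
Tm = 2(2) + 4(10) = 4 + 40 = 44°C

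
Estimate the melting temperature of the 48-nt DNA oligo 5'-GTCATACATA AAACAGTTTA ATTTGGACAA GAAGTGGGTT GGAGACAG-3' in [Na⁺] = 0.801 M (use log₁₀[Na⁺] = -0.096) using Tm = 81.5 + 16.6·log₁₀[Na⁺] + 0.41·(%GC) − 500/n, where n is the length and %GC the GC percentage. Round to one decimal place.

Length n = 48. Scanning the sequence gives A=18, C=5, T=12, G=13.
G+C = 18, so %GC = 18/48 × 100 = 37.5%
Salt term: 16.6 × (-0.096) = -1.594
GC term: 0.41 × 37.5 = 15.375; length term: −500/48 = −10.417
Tm = 81.5 + (-1.594) + 15.375 − 10.417 = 84.864 → 84.9°C

84.9°C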